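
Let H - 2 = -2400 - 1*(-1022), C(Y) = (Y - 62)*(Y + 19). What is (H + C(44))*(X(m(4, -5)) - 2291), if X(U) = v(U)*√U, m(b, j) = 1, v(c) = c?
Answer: 5747900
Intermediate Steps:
C(Y) = (-62 + Y)*(19 + Y)
H = -1376 (H = 2 + (-2400 - 1*(-1022)) = 2 + (-2400 + 1022) = 2 - 1378 = -1376)
X(U) = U^(3/2) (X(U) = U*√U = U^(3/2))
(H + C(44))*(X(m(4, -5)) - 2291) = (-1376 + (-1178 + 44² - 43*44))*(1^(3/2) - 2291) = (-1376 + (-1178 + 1936 - 1892))*(1 - 2291) = (-1376 - 1134)*(-2290) = -2510*(-2290) = 5747900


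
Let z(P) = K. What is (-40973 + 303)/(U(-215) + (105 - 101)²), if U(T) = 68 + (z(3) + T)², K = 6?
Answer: -8134/8753 ≈ -0.92928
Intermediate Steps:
z(P) = 6
U(T) = 68 + (6 + T)²
(-40973 + 303)/(U(-215) + (105 - 101)²) = (-40973 + 303)/((68 + (6 - 215)²) + (105 - 101)²) = -40670/((68 + (-209)²) + 4²) = -40670/((68 + 43681) + 16) = -40670/(43749 + 16) = -40670/43765 = -40670*1/43765 = -8134/8753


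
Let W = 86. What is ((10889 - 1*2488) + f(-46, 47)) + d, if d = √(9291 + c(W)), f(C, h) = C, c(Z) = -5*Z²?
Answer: 8355 + I*√27689 ≈ 8355.0 + 166.4*I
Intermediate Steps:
d = I*√27689 (d = √(9291 - 5*86²) = √(9291 - 5*7396) = √(9291 - 36980) = √(-27689) = I*√27689 ≈ 166.4*I)
((10889 - 1*2488) + f(-46, 47)) + d = ((10889 - 1*2488) - 46) + I*√27689 = ((10889 - 2488) - 46) + I*√27689 = (8401 - 46) + I*√27689 = 8355 + I*√27689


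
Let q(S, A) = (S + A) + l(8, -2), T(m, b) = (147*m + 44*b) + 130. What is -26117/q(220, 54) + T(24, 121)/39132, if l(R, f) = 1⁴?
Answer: -56641133/597850 ≈ -94.741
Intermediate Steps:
l(R, f) = 1
T(m, b) = 130 + 44*b + 147*m (T(m, b) = (44*b + 147*m) + 130 = 130 + 44*b + 147*m)
q(S, A) = 1 + A + S (q(S, A) = (S + A) + 1 = (A + S) + 1 = 1 + A + S)
-26117/q(220, 54) + T(24, 121)/39132 = -26117/(1 + 54 + 220) + (130 + 44*121 + 147*24)/39132 = -26117/275 + (130 + 5324 + 3528)*(1/39132) = -26117*1/275 + 8982*(1/39132) = -26117/275 + 499/2174 = -56641133/597850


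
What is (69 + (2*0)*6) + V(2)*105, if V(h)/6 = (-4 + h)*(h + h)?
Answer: -4971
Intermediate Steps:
V(h) = 12*h*(-4 + h) (V(h) = 6*((-4 + h)*(h + h)) = 6*((-4 + h)*(2*h)) = 6*(2*h*(-4 + h)) = 12*h*(-4 + h))
(69 + (2*0)*6) + V(2)*105 = (69 + (2*0)*6) + (12*2*(-4 + 2))*105 = (69 + 0*6) + (12*2*(-2))*105 = (69 + 0) - 48*105 = 69 - 5040 = -4971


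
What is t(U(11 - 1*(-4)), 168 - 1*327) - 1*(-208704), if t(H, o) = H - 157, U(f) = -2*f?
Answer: 208517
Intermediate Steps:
t(H, o) = -157 + H
t(U(11 - 1*(-4)), 168 - 1*327) - 1*(-208704) = (-157 - 2*(11 - 1*(-4))) - 1*(-208704) = (-157 - 2*(11 + 4)) + 208704 = (-157 - 2*15) + 208704 = (-157 - 30) + 208704 = -187 + 208704 = 208517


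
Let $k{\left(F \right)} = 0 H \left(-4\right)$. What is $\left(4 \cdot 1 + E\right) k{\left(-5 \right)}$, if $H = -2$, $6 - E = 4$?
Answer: $0$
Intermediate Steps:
$E = 2$ ($E = 6 - 4 = 2$)
$k{\left(F \right)} = 0$ ($k{\left(F \right)} = 0 \left(-2\right) \left(-4\right) = 0 \left(-4\right) = 0$)
$\left(4 \cdot 1 + E\right) k{\left(-5 \right)} = \left(4 \cdot 1 + 2\right) 0 = \left(4 + 2\right) 0 = 6 \cdot 0 = 0$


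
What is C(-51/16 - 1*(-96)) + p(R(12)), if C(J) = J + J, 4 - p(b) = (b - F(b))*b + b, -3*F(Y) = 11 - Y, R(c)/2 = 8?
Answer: -1337/24 ≈ -55.708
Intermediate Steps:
R(c) = 16 (R(c) = 2*8 = 16)
F(Y) = -11/3 + Y/3 (F(Y) = -(11 - Y)/3 = -11/3 + Y/3)
p(b) = 4 - b - b*(11/3 + 2*b/3) (p(b) = 4 - ((b - (-11/3 + b/3))*b + b) = 4 - ((b + (11/3 - b/3))*b + b) = 4 - ((11/3 + 2*b/3)*b + b) = 4 - (b*(11/3 + 2*b/3) + b) = 4 - (b + b*(11/3 + 2*b/3)) = 4 + (-b - b*(11/3 + 2*b/3)) = 4 - b - b*(11/3 + 2*b/3))
C(J) = 2*J
C(-51/16 - 1*(-96)) + p(R(12)) = 2*(-51/16 - 1*(-96)) + (4 - 14/3*16 - 2/3*16**2) = 2*(-51*1/16 + 96) + (4 - 224/3 - 2/3*256) = 2*(-51/16 + 96) + (4 - 224/3 - 512/3) = 2*(1485/16) - 724/3 = 1485/8 - 724/3 = -1337/24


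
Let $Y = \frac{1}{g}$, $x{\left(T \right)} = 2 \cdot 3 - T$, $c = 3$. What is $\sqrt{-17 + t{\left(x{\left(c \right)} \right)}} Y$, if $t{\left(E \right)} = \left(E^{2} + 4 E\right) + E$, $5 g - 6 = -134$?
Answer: $- \frac{5 \sqrt{7}}{128} \approx -0.10335$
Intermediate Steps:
$x{\left(T \right)} = 6 - T$
$g = - \frac{128}{5}$ ($g = \frac{6}{5} + \frac{1}{5} \left(-134\right) = \frac{6}{5} - \frac{134}{5} = - \frac{128}{5} \approx -25.6$)
$t{\left(E \right)} = E^{2} + 5 E$
$Y = - \frac{5}{128}$ ($Y = \frac{1}{- \frac{128}{5}} = - \frac{5}{128} \approx -0.039063$)
$\sqrt{-17 + t{\left(x{\left(c \right)} \right)}} Y = \sqrt{-17 + \left(6 - 3\right) \left(5 + \left(6 - 3\right)\right)} \left(- \frac{5}{128}\right) = \sqrt{-17 + 3 \left(5 + 3\right)} \left(- \frac{5}{128}\right) = \sqrt{-17 + 3 \cdot 8} \left(- \frac{5}{128}\right) = \sqrt{-17 + 24} \left(- \frac{5}{128}\right) = \sqrt{7} \left(- \frac{5}{128}\right) = - \frac{5 \sqrt{7}}{128}$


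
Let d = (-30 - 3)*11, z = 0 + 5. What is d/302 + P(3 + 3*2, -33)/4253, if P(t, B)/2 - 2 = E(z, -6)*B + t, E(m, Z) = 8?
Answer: -1696651/1284406 ≈ -1.3210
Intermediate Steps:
z = 5
P(t, B) = 4 + 2*t + 16*B (P(t, B) = 4 + 2*(8*B + t) = 4 + 2*(t + 8*B) = 4 + (2*t + 16*B) = 4 + 2*t + 16*B)
d = -363 (d = -33*11 = -363)
d/302 + P(3 + 3*2, -33)/4253 = -363/302 + (4 + 2*(3 + 3*2) + 16*(-33))/4253 = -363*1/302 + (4 + 2*(3 + 6) - 528)*(1/4253) = -363/302 + (4 + 2*9 - 528)*(1/4253) = -363/302 + (4 + 18 - 528)*(1/4253) = -363/302 - 506*1/4253 = -363/302 - 506/4253 = -1696651/1284406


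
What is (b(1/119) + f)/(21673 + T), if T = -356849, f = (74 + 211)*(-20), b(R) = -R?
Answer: 678301/39885944 ≈ 0.017006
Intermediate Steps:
f = -5700 (f = 285*(-20) = -5700)
(b(1/119) + f)/(21673 + T) = (-1/119 - 5700)/(21673 - 356849) = (-1*1/119 - 5700)/(-335176) = (-1/119 - 5700)*(-1/335176) = -678301/119*(-1/335176) = 678301/39885944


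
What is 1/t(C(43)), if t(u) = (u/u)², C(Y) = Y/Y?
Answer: 1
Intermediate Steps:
C(Y) = 1
t(u) = 1 (t(u) = 1² = 1)
1/t(C(43)) = 1/1 = 1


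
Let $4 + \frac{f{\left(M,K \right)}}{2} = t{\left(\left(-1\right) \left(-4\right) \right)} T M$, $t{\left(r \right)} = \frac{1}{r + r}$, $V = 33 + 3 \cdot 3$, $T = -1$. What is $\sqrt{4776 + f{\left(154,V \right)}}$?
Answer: $\frac{3 \sqrt{2102}}{2} \approx 68.771$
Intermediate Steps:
$V = 42$ ($V = 33 + 9 = 42$)
$t{\left(r \right)} = \frac{1}{2 r}$
$f{\left(M,K \right)} = -8 - \frac{M}{4}$ ($f{\left(M,K \right)} = -8 + 2 \frac{1}{2 \left(\left(-1\right) \left(-4\right)\right)} \left(-1\right) M = -8 + 2 \frac{1}{2 \cdot 4} \left(-1\right) M = -8 + 2 \cdot \frac{1}{2} \cdot \frac{1}{4} \left(-1\right) M = -8 + 2 \cdot \frac{1}{8} \left(-1\right) M = -8 + 2 \left(- \frac{M}{8}\right) = -8 - \frac{M}{4}$)
$\sqrt{4776 + f{\left(154,V \right)}} = \sqrt{4776 - \frac{93}{2}} = \sqrt{\frac{9459}{2}} = \frac{3 \sqrt{2102}}{2}$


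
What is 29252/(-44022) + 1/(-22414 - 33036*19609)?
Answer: -15903128447311/23932979609550 ≈ -0.66449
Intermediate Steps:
29252/(-44022) + 1/(-22414 - 33036*19609) = 29252*(-1/44022) + (1/19609)/(-55450) = -14626/22011 - 1/55450*1/19609 = -14626/22011 - 1/1087319050 = -15903128447311/23932979609550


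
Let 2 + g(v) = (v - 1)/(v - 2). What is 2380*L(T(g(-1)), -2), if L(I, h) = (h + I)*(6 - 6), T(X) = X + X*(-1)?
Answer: 0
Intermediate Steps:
g(v) = -2 + (-1 + v)/(-2 + v) (g(v) = -2 + (v - 1)/(v - 2) = -2 + (-1 + v)/(-2 + v))
T(X) = 0 (T(X) = X - X = 0)
L(I, h) = 0 (L(I, h) = (I + h)*0 = 0)
2380*L(T(g(-1)), -2) = 2380*0 = 0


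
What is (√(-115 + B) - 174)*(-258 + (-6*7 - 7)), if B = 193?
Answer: 53418 - 307*√78 ≈ 50707.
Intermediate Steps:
(√(-115 + B) - 174)*(-258 + (-6*7 - 7)) = (√(-115 + 193) - 174)*(-258 + (-6*7 - 7)) = (√78 - 174)*(-258 + (-42 - 7)) = (-174 + √78)*(-258 - 49) = (-174 + √78)*(-307) = 53418 - 307*√78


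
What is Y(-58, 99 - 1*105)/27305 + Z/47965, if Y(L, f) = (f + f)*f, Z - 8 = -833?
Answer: -3814629/261936865 ≈ -0.014563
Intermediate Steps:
Z = -825 (Z = 8 - 833 = -825)
Y(L, f) = 2*f² (Y(L, f) = (2*f)*f = 2*f²)
Y(-58, 99 - 1*105)/27305 + Z/47965 = (2*(99 - 1*105)²)/27305 - 825/47965 = (2*(99 - 105)²)*(1/27305) - 825*1/47965 = (2*(-6)²)*(1/27305) - 165/9593 = (2*36)*(1/27305) - 165/9593 = 72*(1/27305) - 165/9593 = 72/27305 - 165/9593 = -3814629/261936865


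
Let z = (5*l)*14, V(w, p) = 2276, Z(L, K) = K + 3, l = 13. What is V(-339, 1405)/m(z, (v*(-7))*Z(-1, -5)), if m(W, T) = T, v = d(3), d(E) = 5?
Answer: 1138/35 ≈ 32.514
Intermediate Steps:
Z(L, K) = 3 + K
z = 910 (z = (5*13)*14 = 65*14 = 910)
v = 5
V(-339, 1405)/m(z, (v*(-7))*Z(-1, -5)) = 2276/(((5*(-7))*(3 - 5))) = 2276/((-35*(-2))) = 2276/70 = 2276*(1/70) = 1138/35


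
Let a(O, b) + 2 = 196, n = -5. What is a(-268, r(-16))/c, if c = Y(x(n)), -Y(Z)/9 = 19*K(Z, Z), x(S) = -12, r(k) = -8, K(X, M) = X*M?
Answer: -97/12312 ≈ -0.0078785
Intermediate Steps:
K(X, M) = M*X
a(O, b) = 194 (a(O, b) = -2 + 196 = 194)
Y(Z) = -171*Z² (Y(Z) = -171*Z*Z = -171*Z²)
c = -24624 (c = -171*(-12)² = -171*144 = -24624)
a(-268, r(-16))/c = 194/(-24624) = 194*(-1/24624) = -97/12312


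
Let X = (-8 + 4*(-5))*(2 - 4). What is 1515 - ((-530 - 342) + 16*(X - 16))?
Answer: 1747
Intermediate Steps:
X = 56 (X = (-8 - 20)*(-2) = -28*(-2) = 56)
1515 - ((-530 - 342) + 16*(X - 16)) = 1515 - ((-530 - 342) + 16*(56 - 16)) = 1515 - (-872 + 16*40) = 1515 - (-872 + 640) = 1515 - 1*(-232) = 1515 + 232 = 1747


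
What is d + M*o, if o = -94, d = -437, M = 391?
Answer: -37191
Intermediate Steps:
d + M*o = -437 + 391*(-94) = -437 - 36754 = -37191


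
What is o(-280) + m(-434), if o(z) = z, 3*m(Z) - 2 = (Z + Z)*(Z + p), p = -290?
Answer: 209198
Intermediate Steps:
m(Z) = ⅔ + 2*Z*(-290 + Z)/3 (m(Z) = ⅔ + ((Z + Z)*(Z - 290))/3 = ⅔ + ((2*Z)*(-290 + Z))/3 = ⅔ + (2*Z*(-290 + Z))/3 = ⅔ + 2*Z*(-290 + Z)/3)
o(-280) + m(-434) = -280 + (⅔ - 580/3*(-434) + (⅔)*(-434)²) = -280 + (⅔ + 251720/3 + (⅔)*188356) = -280 + (⅔ + 251720/3 + 376712/3) = -280 + 209478 = 209198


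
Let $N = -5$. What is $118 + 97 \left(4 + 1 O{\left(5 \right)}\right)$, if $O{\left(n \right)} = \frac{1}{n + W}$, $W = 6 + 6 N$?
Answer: $\frac{9517}{19} \approx 500.89$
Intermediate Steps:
$W = -24$ ($W = 6 + 6 \left(-5\right) = 6 - 30 = -24$)
$O{\left(n \right)} = \frac{1}{-24 + n}$ ($O{\left(n \right)} = \frac{1}{n - 24} = \frac{1}{-24 + n}$)
$118 + 97 \left(4 + 1 O{\left(5 \right)}\right) = 118 + 97 \left(4 + 1 \frac{1}{-24 + 5}\right) = 118 + 97 \left(4 + 1 \frac{1}{-19}\right) = 118 + 97 \left(4 + 1 \left(- \frac{1}{19}\right)\right) = 118 + 97 \left(4 - \frac{1}{19}\right) = 118 + 97 \cdot \frac{75}{19} = 118 + \frac{7275}{19} = \frac{9517}{19}$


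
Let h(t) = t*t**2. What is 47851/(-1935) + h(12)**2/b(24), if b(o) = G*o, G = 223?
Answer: 230074187/431505 ≈ 533.19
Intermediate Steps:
h(t) = t**3
b(o) = 223*o
47851/(-1935) + h(12)**2/b(24) = 47851/(-1935) + (12**3)**2/((223*24)) = 47851*(-1/1935) + 1728**2/5352 = -47851/1935 + 2985984*(1/5352) = -47851/1935 + 124416/223 = 230074187/431505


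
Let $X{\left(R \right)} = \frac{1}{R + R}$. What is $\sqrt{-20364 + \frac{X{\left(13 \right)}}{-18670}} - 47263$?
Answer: $-47263 + \frac{i \sqrt{1199605446573755}}{242710} \approx -47263.0 + 142.7 i$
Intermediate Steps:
$X{\left(R \right)} = \frac{1}{2 R}$
$\sqrt{-20364 + \frac{X{\left(13 \right)}}{-18670}} - 47263 = \sqrt{-20364 + \frac{\frac{1}{2} \cdot \frac{1}{13}}{-18670}} - 47263 = \sqrt{-20364 + \frac{1}{2} \cdot \frac{1}{13} \left(- \frac{1}{18670}\right)} - 47263 = \sqrt{-20364 + \frac{1}{26} \left(- \frac{1}{18670}\right)} - 47263 = \sqrt{-20364 - \frac{1}{485420}} - 47263 = \sqrt{- \frac{9885092881}{485420}} - 47263 = \frac{i \sqrt{1199605446573755}}{242710} - 47263 = -47263 + \frac{i \sqrt{1199605446573755}}{242710}$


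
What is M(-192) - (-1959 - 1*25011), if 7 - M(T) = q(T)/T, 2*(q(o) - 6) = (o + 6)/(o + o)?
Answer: 662987551/24576 ≈ 26977.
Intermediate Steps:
q(o) = 6 + (6 + o)/(4*o) (q(o) = 6 + ((o + 6)/(o + o))/2 = 6 + ((6 + o)/((2*o)))/2 = 6 + ((6 + o)*(1/(2*o)))/2 = 6 + ((6 + o)/(2*o))/2 = 6 + (6 + o)/(4*o))
M(T) = 7 - (6 + 25*T)/(4*T²) (M(T) = 7 - (6 + 25*T)/(4*T)/T = 7 - (6 + 25*T)/(4*T²))
M(-192) - (-1959 - 1*25011) = (7 - 25/4/(-192) - 3/2/(-192)²) - (-1959 - 1*25011) = (7 - 25/4*(-1/192) - 3/2*1/36864) - (-1959 - 25011) = (7 + 25/768 - 1/24576) - 1*(-26970) = 172831/24576 + 26970 = 662987551/24576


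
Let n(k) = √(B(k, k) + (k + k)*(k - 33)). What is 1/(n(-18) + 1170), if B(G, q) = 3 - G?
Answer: 390/455681 - √1857/1367043 ≈ 0.00082434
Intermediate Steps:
n(k) = √(3 - k + 2*k*(-33 + k)) (n(k) = √((3 - k) + (k + k)*(k - 33)) = √((3 - k) + (2*k)*(-33 + k)) = √((3 - k) + 2*k*(-33 + k)) = √(3 - k + 2*k*(-33 + k)))
1/(n(-18) + 1170) = 1/(√(3 - 67*(-18) + 2*(-18)²) + 1170) = 1/(√(3 + 1206 + 2*324) + 1170) = 1/(√(3 + 1206 + 648) + 1170) = 1/(√1857 + 1170) = 1/(1170 + √1857)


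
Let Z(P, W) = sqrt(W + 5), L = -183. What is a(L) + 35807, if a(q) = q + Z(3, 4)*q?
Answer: 35075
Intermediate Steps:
Z(P, W) = sqrt(5 + W)
a(q) = 4*q (a(q) = q + sqrt(5 + 4)*q = q + sqrt(9)*q = q + 3*q = 4*q)
a(L) + 35807 = 4*(-183) + 35807 = -732 + 35807 = 35075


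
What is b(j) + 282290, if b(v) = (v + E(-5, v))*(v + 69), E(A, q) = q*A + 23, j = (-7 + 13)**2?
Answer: 269585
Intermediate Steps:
j = 36 (j = 6**2 = 36)
E(A, q) = 23 + A*q (E(A, q) = A*q + 23 = 23 + A*q)
b(v) = (23 - 4*v)*(69 + v) (b(v) = (v + (23 - 5*v))*(v + 69) = (23 - 4*v)*(69 + v))
b(j) + 282290 = (1587 - 253*36 - 4*36**2) + 282290 = (1587 - 9108 - 4*1296) + 282290 = (1587 - 9108 - 5184) + 282290 = -12705 + 282290 = 269585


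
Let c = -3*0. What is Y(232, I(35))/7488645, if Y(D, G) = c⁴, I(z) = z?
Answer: 0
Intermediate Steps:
c = 0
Y(D, G) = 0 (Y(D, G) = 0⁴ = 0)
Y(232, I(35))/7488645 = 0/7488645 = 0*(1/7488645) = 0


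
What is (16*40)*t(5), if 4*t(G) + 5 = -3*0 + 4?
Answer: -160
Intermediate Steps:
t(G) = -1/4 (t(G) = -5/4 + (-3*0 + 4)/4 = -5/4 + (0 + 4)/4 = -5/4 + (1/4)*4 = -5/4 + 1 = -1/4)
(16*40)*t(5) = (16*40)*(-1/4) = 640*(-1/4) = -160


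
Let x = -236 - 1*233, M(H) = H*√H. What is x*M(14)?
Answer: -6566*√14 ≈ -24568.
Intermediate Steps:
M(H) = H^(3/2)
x = -469 (x = -236 - 233 = -469)
x*M(14) = -6566*√14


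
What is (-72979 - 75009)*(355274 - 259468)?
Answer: -14178138328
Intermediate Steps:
(-72979 - 75009)*(355274 - 259468) = -147988*95806 = -14178138328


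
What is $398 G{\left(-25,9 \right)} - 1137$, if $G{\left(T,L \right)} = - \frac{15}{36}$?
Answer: $- \frac{7817}{6} \approx -1302.8$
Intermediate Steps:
$G{\left(T,L \right)} = - \frac{5}{12}$ ($G{\left(T,L \right)} = \left(-15\right) \frac{1}{36} = - \frac{5}{12}$)
$398 G{\left(-25,9 \right)} - 1137 = 398 \left(- \frac{5}{12}\right) - 1137 = - \frac{995}{6} - 1137 = - \frac{7817}{6}$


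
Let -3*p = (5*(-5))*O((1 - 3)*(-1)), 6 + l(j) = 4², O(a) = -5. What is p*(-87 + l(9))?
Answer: 9625/3 ≈ 3208.3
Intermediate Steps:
l(j) = 10 (l(j) = -6 + 4² = -6 + 16 = 10)
p = -125/3 (p = -5*(-5)*(-5)/3 = -(-25)*(-5)/3 = -⅓*125 = -125/3 ≈ -41.667)
p*(-87 + l(9)) = -125*(-87 + 10)/3 = -125/3*(-77) = 9625/3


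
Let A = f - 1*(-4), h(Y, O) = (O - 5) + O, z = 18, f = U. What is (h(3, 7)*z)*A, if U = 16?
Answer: 3240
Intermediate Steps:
f = 16
h(Y, O) = -5 + 2*O (h(Y, O) = (-5 + O) + O = -5 + 2*O)
A = 20 (A = 16 - 1*(-4) = 16 + 4 = 20)
(h(3, 7)*z)*A = ((-5 + 2*7)*18)*20 = ((-5 + 14)*18)*20 = (9*18)*20 = 162*20 = 3240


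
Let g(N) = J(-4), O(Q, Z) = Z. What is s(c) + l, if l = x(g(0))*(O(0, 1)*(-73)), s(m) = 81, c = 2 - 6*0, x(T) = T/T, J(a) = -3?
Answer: 8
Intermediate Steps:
g(N) = -3
x(T) = 1
c = 2 (c = 2 + 0 = 2)
l = -73 (l = 1*(1*(-73)) = 1*(-73) = -73)
s(c) + l = 81 - 73 = 8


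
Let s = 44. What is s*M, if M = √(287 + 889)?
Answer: 616*√6 ≈ 1508.9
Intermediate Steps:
M = 14*√6 (M = √1176 = 14*√6 ≈ 34.293)
s*M = 44*(14*√6) = 616*√6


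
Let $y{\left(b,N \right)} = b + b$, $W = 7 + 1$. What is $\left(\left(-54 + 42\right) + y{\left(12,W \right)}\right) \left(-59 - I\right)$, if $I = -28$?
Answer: $-372$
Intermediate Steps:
$W = 8$
$y{\left(b,N \right)} = 2 b$
$\left(\left(-54 + 42\right) + y{\left(12,W \right)}\right) \left(-59 - I\right) = \left(\left(-54 + 42\right) + 2 \cdot 12\right) \left(-59 - -28\right) = \left(-12 + 24\right) \left(-59 + 28\right) = 12 \left(-31\right) = -372$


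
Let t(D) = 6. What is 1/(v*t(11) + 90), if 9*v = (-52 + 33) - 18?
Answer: 3/196 ≈ 0.015306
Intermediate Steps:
v = -37/9 (v = ((-52 + 33) - 18)/9 = (-19 - 18)/9 = (⅑)*(-37) = -37/9 ≈ -4.1111)
1/(v*t(11) + 90) = 1/(-37/9*6 + 90) = 1/(-74/3 + 90) = 1/(196/3) = 3/196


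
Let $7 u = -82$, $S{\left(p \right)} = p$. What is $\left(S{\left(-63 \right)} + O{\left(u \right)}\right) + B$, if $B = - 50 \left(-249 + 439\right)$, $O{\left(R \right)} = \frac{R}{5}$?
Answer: $- \frac{334787}{35} \approx -9565.3$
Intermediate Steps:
$u = - \frac{82}{7}$ ($u = \frac{1}{7} \left(-82\right) = - \frac{82}{7} \approx -11.714$)
$O{\left(R \right)} = \frac{R}{5}$ ($O{\left(R \right)} = R \frac{1}{5} = \frac{R}{5}$)
$B = -9500$ ($B = \left(-50\right) 190 = -9500$)
$\left(S{\left(-63 \right)} + O{\left(u \right)}\right) + B = \left(-63 + \frac{1}{5} \left(- \frac{82}{7}\right)\right) - 9500 = \left(-63 - \frac{82}{35}\right) - 9500 = - \frac{2287}{35} - 9500 = - \frac{334787}{35}$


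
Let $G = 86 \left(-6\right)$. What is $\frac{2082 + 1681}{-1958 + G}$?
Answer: $- \frac{3763}{2474} \approx -1.521$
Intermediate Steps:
$G = -516$
$\frac{2082 + 1681}{-1958 + G} = \frac{2082 + 1681}{-1958 - 516} = \frac{3763}{-2474} = 3763 \left(- \frac{1}{2474}\right) = - \frac{3763}{2474}$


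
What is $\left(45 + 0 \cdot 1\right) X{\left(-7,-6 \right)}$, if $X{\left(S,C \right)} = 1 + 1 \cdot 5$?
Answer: $270$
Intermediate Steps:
$X{\left(S,C \right)} = 6$ ($X{\left(S,C \right)} = 1 + 5 = 6$)
$\left(45 + 0 \cdot 1\right) X{\left(-7,-6 \right)} = \left(45 + 0 \cdot 1\right) 6 = \left(45 + 0\right) 6 = 45 \cdot 6 = 270$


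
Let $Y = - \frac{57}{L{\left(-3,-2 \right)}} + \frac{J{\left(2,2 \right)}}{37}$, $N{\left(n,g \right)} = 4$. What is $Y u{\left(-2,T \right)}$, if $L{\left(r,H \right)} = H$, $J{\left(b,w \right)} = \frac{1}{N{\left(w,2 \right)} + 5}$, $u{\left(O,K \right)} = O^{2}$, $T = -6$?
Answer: $\frac{37966}{333} \approx 114.01$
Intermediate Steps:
$J{\left(b,w \right)} = \frac{1}{9}$ ($J{\left(b,w \right)} = \frac{1}{4 + 5} = \frac{1}{9}$)
$Y = \frac{18983}{666}$ ($Y = - \frac{57}{-2} + \frac{1}{9 \cdot 37} = \left(-57\right) \left(- \frac{1}{2}\right) + \frac{1}{9} \cdot \frac{1}{37} = \frac{57}{2} + \frac{1}{333} = \frac{18983}{666} \approx 28.503$)
$Y u{\left(-2,T \right)} = \frac{18983 \left(-2\right)^{2}}{666} = \frac{18983}{666} \cdot 4 = \frac{37966}{333}$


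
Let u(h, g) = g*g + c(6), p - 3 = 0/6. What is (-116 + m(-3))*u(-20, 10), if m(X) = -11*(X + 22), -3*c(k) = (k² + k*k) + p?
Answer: -24375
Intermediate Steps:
p = 3 (p = 3 + 0/6 = 3 + 0*(⅙) = 3 + 0 = 3)
c(k) = -1 - 2*k²/3 (c(k) = -((k² + k*k) + 3)/3 = -((k² + k²) + 3)/3 = -(2*k² + 3)/3 = -(3 + 2*k²)/3 = -1 - 2*k²/3)
m(X) = -242 - 11*X (m(X) = -11*(22 + X) = -242 - 11*X)
u(h, g) = -25 + g² (u(h, g) = g*g + (-1 - ⅔*6²) = g² + (-1 - ⅔*36) = g² + (-1 - 24) = g² - 25 = -25 + g²)
(-116 + m(-3))*u(-20, 10) = (-116 + (-242 - 11*(-3)))*(-25 + 10²) = (-116 + (-242 + 33))*(-25 + 100) = (-116 - 209)*75 = -325*75 = -24375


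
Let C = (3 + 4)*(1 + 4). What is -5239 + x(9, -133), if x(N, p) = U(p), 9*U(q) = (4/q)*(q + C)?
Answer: -895813/171 ≈ -5238.7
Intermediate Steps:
C = 35 (C = 7*5 = 35)
U(q) = 4*(35 + q)/(9*q) (U(q) = ((4/q)*(q + 35))/9 = ((4/q)*(35 + q))/9 = (4*(35 + q)/q)/9 = 4*(35 + q)/(9*q))
x(N, p) = 4*(35 + p)/(9*p)
-5239 + x(9, -133) = -5239 + (4/9)*(35 - 133)/(-133) = -5239 + (4/9)*(-1/133)*(-98) = -5239 + 56/171 = -895813/171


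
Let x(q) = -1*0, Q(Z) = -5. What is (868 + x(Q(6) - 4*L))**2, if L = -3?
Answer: 753424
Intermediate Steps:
x(q) = 0
(868 + x(Q(6) - 4*L))**2 = (868 + 0)**2 = 868**2 = 753424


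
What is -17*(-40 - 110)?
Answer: 2550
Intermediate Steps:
-17*(-40 - 110) = -17*(-150) = 2550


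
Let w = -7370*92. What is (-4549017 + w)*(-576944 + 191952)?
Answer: 2012375128544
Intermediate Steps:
w = -678040
(-4549017 + w)*(-576944 + 191952) = (-4549017 - 678040)*(-576944 + 191952) = -5227057*(-384992) = 2012375128544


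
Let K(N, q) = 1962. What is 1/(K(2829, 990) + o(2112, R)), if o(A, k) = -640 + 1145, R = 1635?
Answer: 1/2467 ≈ 0.00040535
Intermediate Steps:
o(A, k) = 505
1/(K(2829, 990) + o(2112, R)) = 1/(1962 + 505) = 1/2467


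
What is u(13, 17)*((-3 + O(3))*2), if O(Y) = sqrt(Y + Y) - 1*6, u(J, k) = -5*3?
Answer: 270 - 30*sqrt(6) ≈ 196.52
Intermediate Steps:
u(J, k) = -15
O(Y) = -6 + sqrt(2)*sqrt(Y) (O(Y) = sqrt(2*Y) - 6 = sqrt(2)*sqrt(Y) - 6 = -6 + sqrt(2)*sqrt(Y))
u(13, 17)*((-3 + O(3))*2) = -15*(-3 + (-6 + sqrt(2)*sqrt(3)))*2 = -15*(-3 + (-6 + sqrt(6)))*2 = -15*(-9 + sqrt(6))*2 = -15*(-18 + 2*sqrt(6)) = 270 - 30*sqrt(6)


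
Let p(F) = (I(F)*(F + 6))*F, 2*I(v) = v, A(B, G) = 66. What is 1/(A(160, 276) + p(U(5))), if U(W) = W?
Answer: 2/407 ≈ 0.0049140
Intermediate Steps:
I(v) = v/2
p(F) = F**2*(6 + F)/2 (p(F) = ((F/2)*(F + 6))*F = ((F/2)*(6 + F))*F = (F*(6 + F)/2)*F = F**2*(6 + F)/2)
1/(A(160, 276) + p(U(5))) = 1/(66 + (1/2)*5**2*(6 + 5)) = 1/(66 + (1/2)*25*11) = 1/(66 + 275/2) = 1/(407/2) = 2/407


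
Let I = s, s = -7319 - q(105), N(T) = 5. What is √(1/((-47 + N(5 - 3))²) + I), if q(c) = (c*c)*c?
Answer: I*√2054961215/42 ≈ 1079.3*I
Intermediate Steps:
q(c) = c³ (q(c) = c²*c = c³)
s = -1164944 (s = -7319 - 1*105³ = -7319 - 1*1157625 = -7319 - 1157625 = -1164944)
I = -1164944
√(1/((-47 + N(5 - 3))²) + I) = √(1/((-47 + 5)²) - 1164944) = √(1/((-42)²) - 1164944) = √(1/1764 - 1164944) = √(-2054961215/1764) = I*√2054961215/42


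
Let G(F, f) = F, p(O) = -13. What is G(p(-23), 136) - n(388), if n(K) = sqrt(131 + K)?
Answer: -13 - sqrt(519) ≈ -35.782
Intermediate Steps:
G(p(-23), 136) - n(388) = -13 - sqrt(131 + 388) = -13 - sqrt(519)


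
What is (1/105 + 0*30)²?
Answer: 1/11025 ≈ 9.0703e-5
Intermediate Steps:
(1/105 + 0*30)² = (1/105 + 0)² = (1/105)² = 1/11025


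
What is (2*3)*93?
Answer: 558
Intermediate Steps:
(2*3)*93 = 6*93 = 558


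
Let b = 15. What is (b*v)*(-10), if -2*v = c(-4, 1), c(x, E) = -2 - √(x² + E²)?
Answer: -150 - 75*√17 ≈ -459.23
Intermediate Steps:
c(x, E) = -2 - √(E² + x²)
v = 1 + √17/2 (v = -(-2 - √(1² + (-4)²))/2 = -(-2 - √(1 + 16))/2 = -(-2 - √17)/2 = 1 + √17/2 ≈ 3.0616)
(b*v)*(-10) = (15*(1 + √17/2))*(-10) = (15 + 15*√17/2)*(-10) = -150 - 75*√17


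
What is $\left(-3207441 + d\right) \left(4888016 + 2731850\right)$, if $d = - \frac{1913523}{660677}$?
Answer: $- \frac{204394167786310320}{8363} \approx -2.444 \cdot 10^{13}$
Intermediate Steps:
$d = - \frac{1913523}{660677}$ ($d = \left(-1913523\right) \frac{1}{660677} = - \frac{1913523}{660677} \approx -2.8963$)
$\left(-3207441 + d\right) \left(4888016 + 2731850\right) = \left(-3207441 - \frac{1913523}{660677}\right) \left(4888016 + 2731850\right) = \left(- \frac{2119084411080}{660677}\right) 7619866 = - \frac{204394167786310320}{8363}$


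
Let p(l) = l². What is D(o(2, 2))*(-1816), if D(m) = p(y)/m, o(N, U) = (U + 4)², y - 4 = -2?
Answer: -1816/9 ≈ -201.78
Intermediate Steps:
y = 2 (y = 4 - 2 = 2)
o(N, U) = (4 + U)²
D(m) = 4/m (D(m) = 2²/m = 4/m)
D(o(2, 2))*(-1816) = (4/((4 + 2)²))*(-1816) = (4/(6²))*(-1816) = (4/36)*(-1816) = (4*(1/36))*(-1816) = (⅑)*(-1816) = -1816/9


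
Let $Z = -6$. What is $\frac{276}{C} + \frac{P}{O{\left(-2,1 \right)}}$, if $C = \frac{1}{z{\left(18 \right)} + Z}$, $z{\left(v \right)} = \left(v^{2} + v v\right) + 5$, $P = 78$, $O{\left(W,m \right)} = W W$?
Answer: $\frac{357183}{2} \approx 1.7859 \cdot 10^{5}$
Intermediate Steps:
$O{\left(W,m \right)} = W^{2}$
$z{\left(v \right)} = 5 + 2 v^{2}$ ($z{\left(v \right)} = \left(v^{2} + v^{2}\right) + 5 = 2 v^{2} + 5 = 5 + 2 v^{2}$)
$C = \frac{1}{647}$ ($C = \frac{1}{\left(5 + 2 \cdot 18^{2}\right) - 6} = \frac{1}{\left(5 + 2 \cdot 324\right) - 6} = \frac{1}{\left(5 + 648\right) - 6} = \frac{1}{653 - 6} = \frac{1}{647} \approx 0.0015456$)
$\frac{276}{C} + \frac{P}{O{\left(-2,1 \right)}} = 276 \frac{1}{\frac{1}{647}} + \frac{78}{\left(-2\right)^{2}} = 276 \cdot 647 + \frac{78}{4} = 178572 + 78 \cdot \frac{1}{4} = 178572 + \frac{39}{2} = \frac{357183}{2}$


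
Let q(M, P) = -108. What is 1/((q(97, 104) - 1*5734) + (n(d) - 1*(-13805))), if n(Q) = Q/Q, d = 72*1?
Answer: 1/7964 ≈ 0.00012557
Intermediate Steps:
d = 72
n(Q) = 1
1/((q(97, 104) - 1*5734) + (n(d) - 1*(-13805))) = 1/((-108 - 1*5734) + (1 - 1*(-13805))) = 1/((-108 - 5734) + (1 + 13805)) = 1/(-5842 + 13806) = 1/7964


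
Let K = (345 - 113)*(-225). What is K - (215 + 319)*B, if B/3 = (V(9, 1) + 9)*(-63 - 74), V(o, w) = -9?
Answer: -52200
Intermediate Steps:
K = -52200 (K = 232*(-225) = -52200)
B = 0 (B = 3*((-9 + 9)*(-63 - 74)) = 3*(0*(-137)) = 3*0 = 0)
K - (215 + 319)*B = -52200 - (215 + 319)*0 = -52200 - 534*0 = -52200 - 1*0 = -52200 + 0 = -52200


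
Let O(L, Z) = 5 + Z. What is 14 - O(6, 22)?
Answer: -13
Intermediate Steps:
14 - O(6, 22) = 14 - (5 + 22) = 14 - 1*27 = 14 - 27 = -13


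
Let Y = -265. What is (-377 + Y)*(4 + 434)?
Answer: -281196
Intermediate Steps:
(-377 + Y)*(4 + 434) = (-377 - 265)*(4 + 434) = -642*438 = -281196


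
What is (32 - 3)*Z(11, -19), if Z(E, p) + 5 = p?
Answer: -696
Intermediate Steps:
Z(E, p) = -5 + p
(32 - 3)*Z(11, -19) = (32 - 3)*(-5 - 19) = 29*(-24) = -696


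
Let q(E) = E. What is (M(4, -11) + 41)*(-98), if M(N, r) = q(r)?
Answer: -2940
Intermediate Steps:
M(N, r) = r
(M(4, -11) + 41)*(-98) = (-11 + 41)*(-98) = 30*(-98) = -2940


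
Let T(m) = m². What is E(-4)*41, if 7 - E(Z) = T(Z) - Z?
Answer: -533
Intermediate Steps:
E(Z) = 7 + Z - Z² (E(Z) = 7 - (Z² - Z) = 7 + (Z - Z²) = 7 + Z - Z²)
E(-4)*41 = (7 - 4 - 1*(-4)²)*41 = (7 - 4 - 1*16)*41 = (7 - 4 - 16)*41 = -13*41 = -533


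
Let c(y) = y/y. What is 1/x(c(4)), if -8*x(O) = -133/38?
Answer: 16/7 ≈ 2.2857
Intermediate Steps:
c(y) = 1
x(O) = 7/16 (x(O) = -(-133)/(8*38) = -⅛*(-7/2) = 7/16)
1/x(c(4)) = 1/(7/16) = 16/7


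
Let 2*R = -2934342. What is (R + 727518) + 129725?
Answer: -609928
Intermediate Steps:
R = -1467171 (R = (½)*(-2934342) = -1467171)
(R + 727518) + 129725 = (-1467171 + 727518) + 129725 = -739653 + 129725 = -609928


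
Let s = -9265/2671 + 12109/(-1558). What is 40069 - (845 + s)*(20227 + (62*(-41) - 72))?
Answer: -3207561933809/219022 ≈ -1.4645e+7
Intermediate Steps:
s = -46778009/4161418 (s = -9265*1/2671 + 12109*(-1/1558) = -9265/2671 - 12109/1558 = -46778009/4161418 ≈ -11.241)
40069 - (845 + s)*(20227 + (62*(-41) - 72)) = 40069 - (845 - 46778009/4161418)*(20227 + (62*(-41) - 72)) = 40069 - 3469620201*(20227 + (-2542 - 72))/4161418 = 40069 - 3469620201*(20227 - 2614)/4161418 = 40069 - 3469620201*17613/4161418 = 40069 - 1*3216337926327/219022 = 40069 - 3216337926327/219022 = -3207561933809/219022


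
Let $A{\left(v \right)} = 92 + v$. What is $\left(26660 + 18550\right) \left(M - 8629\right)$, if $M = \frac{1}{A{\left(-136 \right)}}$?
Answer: $- \frac{780236235}{2} \approx -3.9012 \cdot 10^{8}$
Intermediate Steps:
$M = - \frac{1}{44}$ ($M = \frac{1}{92 - 136} = \frac{1}{-44} = - \frac{1}{44} \approx -0.022727$)
$\left(26660 + 18550\right) \left(M - 8629\right) = \left(26660 + 18550\right) \left(- \frac{1}{44} - 8629\right) = 45210 \left(- \frac{379677}{44}\right) = - \frac{780236235}{2}$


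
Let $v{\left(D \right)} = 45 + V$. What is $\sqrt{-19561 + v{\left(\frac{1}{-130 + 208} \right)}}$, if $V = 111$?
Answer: $i \sqrt{19405} \approx 139.3 i$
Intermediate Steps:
$v{\left(D \right)} = 156$ ($v{\left(D \right)} = 45 + 111 = 156$)
$\sqrt{-19561 + v{\left(\frac{1}{-130 + 208} \right)}} = \sqrt{-19561 + 156} = \sqrt{-19405} = i \sqrt{19405}$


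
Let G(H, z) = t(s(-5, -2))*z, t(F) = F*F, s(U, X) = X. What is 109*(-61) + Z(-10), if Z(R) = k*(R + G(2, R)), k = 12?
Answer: -7249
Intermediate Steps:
t(F) = F²
G(H, z) = 4*z (G(H, z) = (-2)²*z = 4*z)
Z(R) = 60*R (Z(R) = 12*(R + 4*R) = 12*(5*R) = 60*R)
109*(-61) + Z(-10) = 109*(-61) + 60*(-10) = -6649 - 600 = -7249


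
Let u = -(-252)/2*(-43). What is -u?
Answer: 5418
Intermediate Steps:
u = -5418 (u = -(-252)/2*(-43) = -14*(-9)*(-43) = 126*(-43) = -5418)
-u = -1*(-5418) = 5418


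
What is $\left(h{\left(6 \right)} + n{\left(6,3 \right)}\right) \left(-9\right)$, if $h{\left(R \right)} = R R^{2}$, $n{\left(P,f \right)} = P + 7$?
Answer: $-2061$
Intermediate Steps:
$n{\left(P,f \right)} = 7 + P$
$h{\left(R \right)} = R^{3}$
$\left(h{\left(6 \right)} + n{\left(6,3 \right)}\right) \left(-9\right) = \left(6^{3} + \left(7 + 6\right)\right) \left(-9\right) = \left(216 + 13\right) \left(-9\right) = 229 \left(-9\right) = -2061$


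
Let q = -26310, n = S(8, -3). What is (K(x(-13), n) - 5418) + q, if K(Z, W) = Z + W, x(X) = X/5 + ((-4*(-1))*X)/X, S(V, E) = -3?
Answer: -158648/5 ≈ -31730.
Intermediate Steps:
x(X) = 4 + X/5 (x(X) = X*(⅕) + (4*X)/X = X/5 + 4 = 4 + X/5)
n = -3
K(Z, W) = W + Z
(K(x(-13), n) - 5418) + q = ((-3 + (4 + (⅕)*(-13))) - 5418) - 26310 = ((-3 + (4 - 13/5)) - 5418) - 26310 = ((-3 + 7/5) - 5418) - 26310 = (-8/5 - 5418) - 26310 = -27098/5 - 26310 = -158648/5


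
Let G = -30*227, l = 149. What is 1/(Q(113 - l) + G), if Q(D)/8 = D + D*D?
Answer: 1/3270 ≈ 0.00030581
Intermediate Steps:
Q(D) = 8*D + 8*D² (Q(D) = 8*(D + D*D) = 8*(D + D²) = 8*D + 8*D²)
G = -6810
1/(Q(113 - l) + G) = 1/(8*(113 - 1*149)*(1 + (113 - 1*149)) - 6810) = 1/(8*(113 - 149)*(1 + (113 - 149)) - 6810) = 1/(8*(-36)*(1 - 36) - 6810) = 1/(8*(-36)*(-35) - 6810) = 1/(10080 - 6810) = 1/3270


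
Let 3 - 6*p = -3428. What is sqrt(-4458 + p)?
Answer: I*sqrt(139902)/6 ≈ 62.339*I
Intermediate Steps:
p = 3431/6 (p = 1/2 - 1/6*(-3428) = 1/2 + 1714/3 = 3431/6 ≈ 571.83)
sqrt(-4458 + p) = sqrt(-4458 + 3431/6) = sqrt(-23317/6) = I*sqrt(139902)/6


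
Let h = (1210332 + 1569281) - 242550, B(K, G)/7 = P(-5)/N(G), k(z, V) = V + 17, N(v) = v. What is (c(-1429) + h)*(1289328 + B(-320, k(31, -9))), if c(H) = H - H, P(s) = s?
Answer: 26168762112107/8 ≈ 3.2711e+12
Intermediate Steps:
k(z, V) = 17 + V
B(K, G) = -35/G (B(K, G) = 7*(-5/G) = -35/G)
h = 2537063 (h = 2779613 - 242550 = 2537063)
c(H) = 0
(c(-1429) + h)*(1289328 + B(-320, k(31, -9))) = (0 + 2537063)*(1289328 - 35/(17 - 9)) = 2537063*(1289328 - 35/8) = 2537063*(10314589/8) = 26168762112107/8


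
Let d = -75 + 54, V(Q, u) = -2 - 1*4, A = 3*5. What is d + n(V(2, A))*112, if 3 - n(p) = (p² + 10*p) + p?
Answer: 3675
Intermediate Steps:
A = 15
V(Q, u) = -6 (V(Q, u) = -2 - 4 = -6)
d = -21
n(p) = 3 - p² - 11*p (n(p) = 3 - ((p² + 10*p) + p) = 3 - (p² + 11*p) = 3 + (-p² - 11*p) = 3 - p² - 11*p)
d + n(V(2, A))*112 = -21 + (3 - 1*(-6)² - 11*(-6))*112 = -21 + (3 - 1*36 + 66)*112 = -21 + (3 - 36 + 66)*112 = -21 + 33*112 = -21 + 3696 = 3675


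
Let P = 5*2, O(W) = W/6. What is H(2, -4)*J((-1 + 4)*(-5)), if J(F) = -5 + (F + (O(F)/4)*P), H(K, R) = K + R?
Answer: 105/2 ≈ 52.500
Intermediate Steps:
O(W) = W/6 (O(W) = W*(⅙) = W/6)
P = 10
J(F) = -5 + 17*F/12 (J(F) = -5 + (F + ((F/6)/4)*10) = -5 + (F + ((F/6)*(¼))*10) = -5 + (F + (F/24)*10) = -5 + (F + 5*F/12) = -5 + 17*F/12)
H(2, -4)*J((-1 + 4)*(-5)) = (2 - 4)*(-5 + 17*((-1 + 4)*(-5))/12) = -2*(-5 + 17*(3*(-5))/12) = -2*(-5 + (17/12)*(-15)) = -2*(-5 - 85/4) = -2*(-105/4) = 105/2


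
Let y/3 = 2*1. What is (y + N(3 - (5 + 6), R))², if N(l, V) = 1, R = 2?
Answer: 49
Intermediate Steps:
y = 6 (y = 3*(2*1) = 3*2 = 6)
(y + N(3 - (5 + 6), R))² = (6 + 1)² = 7² = 49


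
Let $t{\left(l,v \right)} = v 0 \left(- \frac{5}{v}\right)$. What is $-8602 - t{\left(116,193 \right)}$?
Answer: $-8602$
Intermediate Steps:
$t{\left(l,v \right)} = 0$ ($t{\left(l,v \right)} = 0 \left(- \frac{5}{v}\right) = 0$)
$-8602 - t{\left(116,193 \right)} = -8602 - 0 = -8602 + 0 = -8602$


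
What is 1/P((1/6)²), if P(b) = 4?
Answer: ¼ ≈ 0.25000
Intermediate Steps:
1/P((1/6)²) = 1/4 = ¼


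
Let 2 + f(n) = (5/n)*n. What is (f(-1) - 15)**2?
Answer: 144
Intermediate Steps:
f(n) = 3 (f(n) = -2 + (5/n)*n = -2 + 5 = 3)
(f(-1) - 15)**2 = (3 - 15)**2 = (-12)**2 = 144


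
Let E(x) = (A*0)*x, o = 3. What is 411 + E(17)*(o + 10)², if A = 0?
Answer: 411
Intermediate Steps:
E(x) = 0 (E(x) = (0*0)*x = 0*x = 0)
411 + E(17)*(o + 10)² = 411 + 0*(3 + 10)² = 411 + 0*13² = 411 + 0*169 = 411 + 0 = 411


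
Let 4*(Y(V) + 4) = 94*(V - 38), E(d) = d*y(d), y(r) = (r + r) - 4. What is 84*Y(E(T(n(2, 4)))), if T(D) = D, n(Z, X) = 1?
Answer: -79296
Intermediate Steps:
y(r) = -4 + 2*r (y(r) = 2*r - 4 = -4 + 2*r)
E(d) = d*(-4 + 2*d)
Y(V) = -897 + 47*V/2 (Y(V) = -4 + (94*(V - 38))/4 = -4 + (94*(-38 + V))/4 = -4 + (-3572 + 94*V)/4 = -4 + (-893 + 47*V/2) = -897 + 47*V/2)
84*Y(E(T(n(2, 4)))) = 84*(-897 + 47*(2*1*(-2 + 1))/2) = 84*(-897 + 47*(2*1*(-1))/2) = 84*(-897 + (47/2)*(-2)) = 84*(-897 - 47) = 84*(-944) = -79296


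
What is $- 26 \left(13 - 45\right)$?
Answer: $832$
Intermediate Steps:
$- 26 \left(13 - 45\right) = \left(-26\right) \left(-32\right) = 832$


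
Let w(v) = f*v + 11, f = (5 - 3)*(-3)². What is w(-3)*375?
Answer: -16125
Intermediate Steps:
f = 18 (f = 2*9 = 18)
w(v) = 11 + 18*v (w(v) = 18*v + 11 = 11 + 18*v)
w(-3)*375 = (11 + 18*(-3))*375 = (11 - 54)*375 = -43*375 = -16125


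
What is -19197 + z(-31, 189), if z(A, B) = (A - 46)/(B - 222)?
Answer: -57584/3 ≈ -19195.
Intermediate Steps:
z(A, B) = (-46 + A)/(-222 + B)
-19197 + z(-31, 189) = -19197 + (-46 - 31)/(-222 + 189) = -19197 - 77/(-33) = -19197 - 1/33*(-77) = -19197 + 7/3 = -57584/3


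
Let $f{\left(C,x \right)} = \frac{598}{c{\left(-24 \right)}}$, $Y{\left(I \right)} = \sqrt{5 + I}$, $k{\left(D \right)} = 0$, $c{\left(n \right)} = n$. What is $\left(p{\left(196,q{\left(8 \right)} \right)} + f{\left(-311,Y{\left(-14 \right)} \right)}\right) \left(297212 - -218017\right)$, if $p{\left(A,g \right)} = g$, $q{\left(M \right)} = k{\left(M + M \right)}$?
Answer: $- \frac{51351157}{4} \approx -1.2838 \cdot 10^{7}$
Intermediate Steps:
$q{\left(M \right)} = 0$
$f{\left(C,x \right)} = - \frac{299}{12}$ ($f{\left(C,x \right)} = \frac{598}{-24} = 598 \left(- \frac{1}{24}\right) = - \frac{299}{12}$)
$\left(p{\left(196,q{\left(8 \right)} \right)} + f{\left(-311,Y{\left(-14 \right)} \right)}\right) \left(297212 - -218017\right) = \left(0 - \frac{299}{12}\right) \left(297212 - -218017\right) = - \frac{299 \left(297212 + 218017\right)}{12} = \left(- \frac{299}{12}\right) 515229 = - \frac{51351157}{4}$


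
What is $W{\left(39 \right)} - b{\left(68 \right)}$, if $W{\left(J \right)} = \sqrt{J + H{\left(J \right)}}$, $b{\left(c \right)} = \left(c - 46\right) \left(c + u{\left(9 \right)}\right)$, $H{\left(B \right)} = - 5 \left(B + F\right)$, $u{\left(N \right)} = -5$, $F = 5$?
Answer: $-1386 + i \sqrt{181} \approx -1386.0 + 13.454 i$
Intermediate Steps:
$H{\left(B \right)} = -25 - 5 B$ ($H{\left(B \right)} = - 5 \left(B + 5\right) = - 5 \left(5 + B\right) = -25 - 5 B$)
$b{\left(c \right)} = \left(-46 + c\right) \left(-5 + c\right)$ ($b{\left(c \right)} = \left(c - 46\right) \left(c - 5\right) = \left(-46 + c\right) \left(-5 + c\right)$)
$W{\left(J \right)} = \sqrt{-25 - 4 J}$ ($W{\left(J \right)} = \sqrt{J - \left(25 + 5 J\right)} = \sqrt{-25 - 4 J}$)
$W{\left(39 \right)} - b{\left(68 \right)} = \sqrt{-25 - 156} - \left(230 + 68^{2} - 3468\right) = \sqrt{-25 - 156} - \left(230 + 4624 - 3468\right) = \sqrt{-181} - 1386 = i \sqrt{181} - 1386 = -1386 + i \sqrt{181}$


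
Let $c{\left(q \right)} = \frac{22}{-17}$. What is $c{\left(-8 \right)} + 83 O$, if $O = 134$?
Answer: $\frac{189052}{17} \approx 11121.0$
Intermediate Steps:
$c{\left(q \right)} = - \frac{22}{17}$ ($c{\left(q \right)} = 22 \left(- \frac{1}{17}\right) = - \frac{22}{17}$)
$c{\left(-8 \right)} + 83 O = - \frac{22}{17} + 83 \cdot 134 = - \frac{22}{17} + 11122 = \frac{189052}{17}$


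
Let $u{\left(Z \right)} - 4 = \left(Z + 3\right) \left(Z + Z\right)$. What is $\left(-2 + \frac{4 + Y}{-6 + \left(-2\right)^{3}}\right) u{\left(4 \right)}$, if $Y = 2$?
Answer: $- \frac{1020}{7} \approx -145.71$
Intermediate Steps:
$u{\left(Z \right)} = 4 + 2 Z \left(3 + Z\right)$ ($u{\left(Z \right)} = 4 + \left(Z + 3\right) \left(Z + Z\right) = 4 + \left(3 + Z\right) 2 Z = 4 + 2 Z \left(3 + Z\right)$)
$\left(-2 + \frac{4 + Y}{-6 + \left(-2\right)^{3}}\right) u{\left(4 \right)} = \left(-2 + \frac{4 + 2}{-6 + \left(-2\right)^{3}}\right) \left(4 + 2 \cdot 4^{2} + 6 \cdot 4\right) = \left(-2 + \frac{6}{-6 - 8}\right) \left(4 + 2 \cdot 16 + 24\right) = \left(-2 + \frac{6}{-14}\right) \left(4 + 32 + 24\right) = \left(-2 + 6 \left(- \frac{1}{14}\right)\right) 60 = \left(-2 - \frac{3}{7}\right) 60 = \left(- \frac{17}{7}\right) 60 = - \frac{1020}{7}$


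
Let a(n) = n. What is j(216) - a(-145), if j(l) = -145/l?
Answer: 31175/216 ≈ 144.33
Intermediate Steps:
j(216) - a(-145) = -145/216 - 1*(-145) = -145*1/216 + 145 = -145/216 + 145 = 31175/216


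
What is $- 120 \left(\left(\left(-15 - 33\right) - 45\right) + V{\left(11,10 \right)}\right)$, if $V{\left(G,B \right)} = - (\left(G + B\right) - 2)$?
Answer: $13440$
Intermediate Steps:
$V{\left(G,B \right)} = 2 - B - G$ ($V{\left(G,B \right)} = - (\left(B + G\right) - 2) = - (-2 + B + G) = 2 - B - G$)
$- 120 \left(\left(\left(-15 - 33\right) - 45\right) + V{\left(11,10 \right)}\right) = - 120 \left(\left(\left(-15 - 33\right) - 45\right) - 19\right) = - 120 \left(\left(-48 - 45\right) - 19\right) = - 120 \left(-93 - 19\right) = \left(-120\right) \left(-112\right) = 13440$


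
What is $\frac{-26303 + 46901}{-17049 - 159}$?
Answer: $- \frac{3433}{2868} \approx -1.197$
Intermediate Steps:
$\frac{-26303 + 46901}{-17049 - 159} = \frac{20598}{-17208} = 20598 \left(- \frac{1}{17208}\right) = - \frac{3433}{2868}$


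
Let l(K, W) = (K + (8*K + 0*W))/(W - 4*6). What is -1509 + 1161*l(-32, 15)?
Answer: 35643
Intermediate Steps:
l(K, W) = 9*K/(-24 + W) (l(K, W) = (K + (8*K + 0))/(W - 24) = (K + 8*K)/(-24 + W) = (9*K)/(-24 + W) = 9*K/(-24 + W))
-1509 + 1161*l(-32, 15) = -1509 + 1161*(9*(-32)/(-24 + 15)) = -1509 + 1161*(9*(-32)/(-9)) = -1509 + 1161*(9*(-32)*(-1/9)) = -1509 + 1161*32 = -1509 + 37152 = 35643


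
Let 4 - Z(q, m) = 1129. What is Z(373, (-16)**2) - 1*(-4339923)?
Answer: 4338798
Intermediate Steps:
Z(q, m) = -1125 (Z(q, m) = 4 - 1*1129 = 4 - 1129 = -1125)
Z(373, (-16)**2) - 1*(-4339923) = -1125 - 1*(-4339923) = -1125 + 4339923 = 4338798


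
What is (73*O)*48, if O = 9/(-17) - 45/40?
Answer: -98550/17 ≈ -5797.1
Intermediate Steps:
O = -225/136 (O = 9*(-1/17) - 45*1/40 = -9/17 - 9/8 = -225/136 ≈ -1.6544)
(73*O)*48 = (73*(-225/136))*48 = -16425/136*48 = -98550/17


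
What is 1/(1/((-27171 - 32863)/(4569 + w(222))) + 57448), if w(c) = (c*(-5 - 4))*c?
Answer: 60034/3449272219 ≈ 1.7405e-5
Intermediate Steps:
w(c) = -9*c² (w(c) = (c*(-9))*c = (-9*c)*c = -9*c²)
1/(1/((-27171 - 32863)/(4569 + w(222))) + 57448) = 1/(1/((-27171 - 32863)/(4569 - 9*222²)) + 57448) = 1/(1/(-60034/(4569 - 9*49284)) + 57448) = 1/(1/(-60034/(4569 - 443556)) + 57448) = 1/(1/(-60034/(-438987)) + 57448) = 1/(1/(-60034*(-1/438987)) + 57448) = 1/(1/(60034/438987) + 57448) = 1/(438987/60034 + 57448) = 1/(3449272219/60034) = 60034/3449272219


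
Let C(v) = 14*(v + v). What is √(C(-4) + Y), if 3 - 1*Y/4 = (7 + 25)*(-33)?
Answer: 2*√1031 ≈ 64.218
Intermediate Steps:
Y = 4236 (Y = 12 - 4*(7 + 25)*(-33) = 12 - 128*(-33) = 12 - 4*(-1056) = 12 + 4224 = 4236)
C(v) = 28*v (C(v) = 14*(2*v) = 28*v)
√(C(-4) + Y) = √(28*(-4) + 4236) = √(-112 + 4236) = √4124 = 2*√1031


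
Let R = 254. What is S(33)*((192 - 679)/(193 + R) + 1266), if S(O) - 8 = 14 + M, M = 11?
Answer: 6219565/149 ≈ 41742.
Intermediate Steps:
S(O) = 33 (S(O) = 8 + (14 + 11) = 8 + 25 = 33)
S(33)*((192 - 679)/(193 + R) + 1266) = 33*((192 - 679)/(193 + 254) + 1266) = 33*(-487/447 + 1266) = 33*(565415/447) = 6219565/149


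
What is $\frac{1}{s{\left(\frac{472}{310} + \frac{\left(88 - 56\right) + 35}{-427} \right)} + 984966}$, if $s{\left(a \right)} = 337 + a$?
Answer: $\frac{66185}{65212369442} \approx 1.0149 \cdot 10^{-6}$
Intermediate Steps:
$\frac{1}{s{\left(\frac{472}{310} + \frac{\left(88 - 56\right) + 35}{-427} \right)} + 984966} = \frac{1}{\left(337 + \left(\frac{472}{310} + \frac{\left(88 - 56\right) + 35}{-427}\right)\right) + 984966} = \frac{1}{\left(337 + \left(472 \cdot \frac{1}{310} + \left(32 + 35\right) \left(- \frac{1}{427}\right)\right)\right) + 984966} = \frac{1}{\left(337 + \left(\frac{236}{155} + 67 \left(- \frac{1}{427}\right)\right)\right) + 984966} = \frac{1}{\left(337 + \left(\frac{236}{155} - \frac{67}{427}\right)\right) + 984966} = \frac{1}{\left(337 + \frac{90387}{66185}\right) + 984966} = \frac{1}{\frac{22394732}{66185} + 984966} = \frac{1}{\frac{65212369442}{66185}} = \frac{66185}{65212369442}$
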